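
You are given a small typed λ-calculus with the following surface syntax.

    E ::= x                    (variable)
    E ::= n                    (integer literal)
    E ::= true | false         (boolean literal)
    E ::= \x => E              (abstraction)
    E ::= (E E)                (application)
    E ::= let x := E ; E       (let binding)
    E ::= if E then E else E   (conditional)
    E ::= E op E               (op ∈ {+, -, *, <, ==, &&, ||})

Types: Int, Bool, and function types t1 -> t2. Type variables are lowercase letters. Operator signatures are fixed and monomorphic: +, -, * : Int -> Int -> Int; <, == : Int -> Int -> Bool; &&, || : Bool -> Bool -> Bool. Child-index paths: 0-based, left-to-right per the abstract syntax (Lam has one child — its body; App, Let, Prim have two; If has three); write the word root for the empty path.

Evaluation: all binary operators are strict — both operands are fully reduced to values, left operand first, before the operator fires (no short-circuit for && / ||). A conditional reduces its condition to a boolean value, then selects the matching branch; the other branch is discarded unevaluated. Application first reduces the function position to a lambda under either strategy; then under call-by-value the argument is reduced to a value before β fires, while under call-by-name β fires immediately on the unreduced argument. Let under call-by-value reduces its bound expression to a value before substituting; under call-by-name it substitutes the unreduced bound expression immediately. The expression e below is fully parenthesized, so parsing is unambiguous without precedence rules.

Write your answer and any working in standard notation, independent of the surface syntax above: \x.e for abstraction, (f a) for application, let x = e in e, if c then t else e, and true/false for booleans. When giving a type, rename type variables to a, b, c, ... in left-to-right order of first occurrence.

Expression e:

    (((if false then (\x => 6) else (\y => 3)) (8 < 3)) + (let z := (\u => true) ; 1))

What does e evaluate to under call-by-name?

Trace:
step 0: (((if false then (\x.6) else (\y.3)) (8 < 3)) + (let z = (\u.true) in 1))
step 1: [if@0.0] (((\y.3) (8 < 3)) + (let z = (\u.true) in 1))
step 2: [beta@0] (3 + (let z = (\u.true) in 1))
step 3: [let@1] (3 + 1)
step 4: [delta@root] 4

Answer: 4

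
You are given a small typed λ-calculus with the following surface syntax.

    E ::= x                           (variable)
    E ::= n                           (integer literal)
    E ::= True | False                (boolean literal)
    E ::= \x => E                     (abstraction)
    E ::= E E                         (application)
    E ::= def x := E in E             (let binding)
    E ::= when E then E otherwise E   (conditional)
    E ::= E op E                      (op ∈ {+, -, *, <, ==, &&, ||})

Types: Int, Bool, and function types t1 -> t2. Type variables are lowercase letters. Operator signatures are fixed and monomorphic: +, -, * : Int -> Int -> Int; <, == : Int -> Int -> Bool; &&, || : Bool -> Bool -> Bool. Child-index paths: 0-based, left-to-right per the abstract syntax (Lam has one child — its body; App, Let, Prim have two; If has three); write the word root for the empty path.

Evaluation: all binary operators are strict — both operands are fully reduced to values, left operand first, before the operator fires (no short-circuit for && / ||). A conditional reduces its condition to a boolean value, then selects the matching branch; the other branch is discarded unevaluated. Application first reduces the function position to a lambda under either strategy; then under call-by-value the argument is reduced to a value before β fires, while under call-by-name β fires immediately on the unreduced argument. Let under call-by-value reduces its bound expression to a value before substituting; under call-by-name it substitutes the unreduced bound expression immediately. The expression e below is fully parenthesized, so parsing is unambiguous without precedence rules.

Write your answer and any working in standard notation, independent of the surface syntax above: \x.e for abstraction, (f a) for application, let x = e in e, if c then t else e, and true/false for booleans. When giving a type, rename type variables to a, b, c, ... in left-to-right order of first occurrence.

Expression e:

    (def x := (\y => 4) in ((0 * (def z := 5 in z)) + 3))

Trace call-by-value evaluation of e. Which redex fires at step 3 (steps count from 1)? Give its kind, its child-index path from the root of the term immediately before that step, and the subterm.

Trace:
step 0: (let x = (\y.4) in ((0 * (let z = 5 in z)) + 3))
step 1: [let@root] ((0 * (let z = 5 in z)) + 3)
step 2: [let@0.1] ((0 * 5) + 3)
step 3: [delta@0] (0 + 3)

Answer: delta at 0 : (0 * 5)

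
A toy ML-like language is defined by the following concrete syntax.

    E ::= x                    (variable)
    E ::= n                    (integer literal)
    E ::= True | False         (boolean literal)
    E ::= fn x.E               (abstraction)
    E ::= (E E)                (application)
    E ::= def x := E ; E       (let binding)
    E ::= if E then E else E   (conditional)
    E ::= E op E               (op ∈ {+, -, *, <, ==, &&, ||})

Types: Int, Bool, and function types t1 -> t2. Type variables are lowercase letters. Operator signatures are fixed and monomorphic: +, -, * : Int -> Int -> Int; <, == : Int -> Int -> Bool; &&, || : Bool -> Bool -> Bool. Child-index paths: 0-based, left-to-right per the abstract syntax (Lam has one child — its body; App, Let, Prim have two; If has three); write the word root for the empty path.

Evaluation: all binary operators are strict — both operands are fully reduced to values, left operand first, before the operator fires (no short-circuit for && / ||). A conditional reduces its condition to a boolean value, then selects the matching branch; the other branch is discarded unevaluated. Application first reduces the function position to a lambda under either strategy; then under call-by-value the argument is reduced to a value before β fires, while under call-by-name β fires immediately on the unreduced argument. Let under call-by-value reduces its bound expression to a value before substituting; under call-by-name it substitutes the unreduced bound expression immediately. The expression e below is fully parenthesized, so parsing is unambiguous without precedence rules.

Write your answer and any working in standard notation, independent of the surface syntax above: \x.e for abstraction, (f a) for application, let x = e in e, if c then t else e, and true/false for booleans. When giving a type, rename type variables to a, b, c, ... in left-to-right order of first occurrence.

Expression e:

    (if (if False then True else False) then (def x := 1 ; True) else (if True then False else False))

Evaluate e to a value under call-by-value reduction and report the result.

Answer: false

Derivation:
step 0: (if (if false then true else false) then (let x = 1 in true) else (if true then false else false))
step 1: [if@0] (if false then (let x = 1 in true) else (if true then false else false))
step 2: [if@root] (if true then false else false)
step 3: [if@root] false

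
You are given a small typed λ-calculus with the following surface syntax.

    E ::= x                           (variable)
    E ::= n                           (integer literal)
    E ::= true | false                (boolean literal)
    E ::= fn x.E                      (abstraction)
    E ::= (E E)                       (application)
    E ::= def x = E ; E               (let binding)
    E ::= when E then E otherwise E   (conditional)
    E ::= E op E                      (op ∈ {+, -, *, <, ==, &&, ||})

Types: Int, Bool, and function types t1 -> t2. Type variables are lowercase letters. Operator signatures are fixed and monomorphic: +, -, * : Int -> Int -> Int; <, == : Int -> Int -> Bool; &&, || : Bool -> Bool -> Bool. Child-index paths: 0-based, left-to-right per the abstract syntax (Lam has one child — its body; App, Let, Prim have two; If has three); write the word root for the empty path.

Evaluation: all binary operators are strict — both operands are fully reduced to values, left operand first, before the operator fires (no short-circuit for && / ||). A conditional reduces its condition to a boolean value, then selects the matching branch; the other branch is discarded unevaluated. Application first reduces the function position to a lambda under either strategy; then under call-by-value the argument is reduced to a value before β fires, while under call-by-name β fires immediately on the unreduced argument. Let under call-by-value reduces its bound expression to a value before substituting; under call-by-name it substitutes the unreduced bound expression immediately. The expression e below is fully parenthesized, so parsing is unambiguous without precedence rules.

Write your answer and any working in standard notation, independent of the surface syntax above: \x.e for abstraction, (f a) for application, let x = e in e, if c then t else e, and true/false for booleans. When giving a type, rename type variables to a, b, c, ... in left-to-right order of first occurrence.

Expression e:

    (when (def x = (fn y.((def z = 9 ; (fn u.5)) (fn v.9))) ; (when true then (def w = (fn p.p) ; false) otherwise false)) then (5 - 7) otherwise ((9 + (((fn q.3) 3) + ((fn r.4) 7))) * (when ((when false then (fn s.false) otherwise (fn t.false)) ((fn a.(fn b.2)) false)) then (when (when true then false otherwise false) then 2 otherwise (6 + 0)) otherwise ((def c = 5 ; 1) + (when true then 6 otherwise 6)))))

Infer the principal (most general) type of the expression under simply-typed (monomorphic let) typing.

Answer: Int

Trace:
let z : Int
\u._ : b -> Int
\v._ : c -> Int
  unify b -> Int ~ (c -> Int) -> d
  unify b ~ c -> Int
  unify Int ~ d
_ _ : Int
\y._ : a -> Int
let x : a -> Int
  unify Bool ~ Bool
p : e
\p._ : e -> e
let w : e -> e
  unify Bool ~ Bool
  unify Bool ~ Bool
  unify Int ~ Int
  unify Int ~ Int
  unify Int ~ Int
\q._ : f -> Int
  unify f -> Int ~ Int -> g
  unify f ~ Int
  unify Int ~ g
_ _ : Int
  unify Int ~ Int
\r._ : h -> Int
  unify h -> Int ~ Int -> i
  unify h ~ Int
  unify Int ~ i
_ _ : Int
  unify Int ~ Int
  unify Int ~ Int
  unify Int ~ Int
  unify Bool ~ Bool
\s._ : j -> Bool
\t._ : k -> Bool
  unify j -> Bool ~ k -> Bool
  unify j ~ k
  unify Bool ~ Bool
\b._ : m -> Int
\a._ : l -> m -> Int
  unify l -> m -> Int ~ Bool -> n
  unify l ~ Bool
  unify m -> Int ~ n
_ _ : m -> Int
  unify k -> Bool ~ (m -> Int) -> o
  unify k ~ m -> Int
  unify Bool ~ o
_ _ : Bool
  unify Bool ~ Bool
  unify Bool ~ Bool
  unify Bool ~ Bool
  unify Bool ~ Bool
  unify Int ~ Int
  unify Int ~ Int
  unify Int ~ Int
let c : Int
  unify Int ~ Int
  unify Bool ~ Bool
  unify Int ~ Int
  unify Int ~ Int
  unify Int ~ Int
  unify Int ~ Int
  unify Int ~ Int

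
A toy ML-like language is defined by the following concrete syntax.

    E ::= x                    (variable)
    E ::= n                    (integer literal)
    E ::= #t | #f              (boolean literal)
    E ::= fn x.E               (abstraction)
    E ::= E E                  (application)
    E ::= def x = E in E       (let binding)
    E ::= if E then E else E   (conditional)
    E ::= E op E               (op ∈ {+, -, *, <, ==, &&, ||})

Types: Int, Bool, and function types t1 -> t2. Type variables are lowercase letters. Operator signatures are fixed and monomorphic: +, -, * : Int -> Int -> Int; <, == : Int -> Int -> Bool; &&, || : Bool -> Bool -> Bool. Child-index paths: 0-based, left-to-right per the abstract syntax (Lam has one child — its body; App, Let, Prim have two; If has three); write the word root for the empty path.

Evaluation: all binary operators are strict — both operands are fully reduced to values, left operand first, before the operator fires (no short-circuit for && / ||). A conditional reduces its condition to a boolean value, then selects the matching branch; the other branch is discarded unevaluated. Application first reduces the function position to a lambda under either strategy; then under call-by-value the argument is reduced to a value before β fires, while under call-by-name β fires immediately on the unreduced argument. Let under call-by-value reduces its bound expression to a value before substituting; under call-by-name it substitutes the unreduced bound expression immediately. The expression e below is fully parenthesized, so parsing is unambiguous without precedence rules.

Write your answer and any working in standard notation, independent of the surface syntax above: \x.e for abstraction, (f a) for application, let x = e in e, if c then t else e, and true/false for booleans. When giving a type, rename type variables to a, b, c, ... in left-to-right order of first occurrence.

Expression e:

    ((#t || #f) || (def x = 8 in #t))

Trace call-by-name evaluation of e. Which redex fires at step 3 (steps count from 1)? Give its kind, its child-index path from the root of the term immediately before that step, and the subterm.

Answer: delta at root : (true || true)

Trace:
step 0: ((true || false) || (let x = 8 in true))
step 1: [delta@0] (true || (let x = 8 in true))
step 2: [let@1] (true || true)
step 3: [delta@root] true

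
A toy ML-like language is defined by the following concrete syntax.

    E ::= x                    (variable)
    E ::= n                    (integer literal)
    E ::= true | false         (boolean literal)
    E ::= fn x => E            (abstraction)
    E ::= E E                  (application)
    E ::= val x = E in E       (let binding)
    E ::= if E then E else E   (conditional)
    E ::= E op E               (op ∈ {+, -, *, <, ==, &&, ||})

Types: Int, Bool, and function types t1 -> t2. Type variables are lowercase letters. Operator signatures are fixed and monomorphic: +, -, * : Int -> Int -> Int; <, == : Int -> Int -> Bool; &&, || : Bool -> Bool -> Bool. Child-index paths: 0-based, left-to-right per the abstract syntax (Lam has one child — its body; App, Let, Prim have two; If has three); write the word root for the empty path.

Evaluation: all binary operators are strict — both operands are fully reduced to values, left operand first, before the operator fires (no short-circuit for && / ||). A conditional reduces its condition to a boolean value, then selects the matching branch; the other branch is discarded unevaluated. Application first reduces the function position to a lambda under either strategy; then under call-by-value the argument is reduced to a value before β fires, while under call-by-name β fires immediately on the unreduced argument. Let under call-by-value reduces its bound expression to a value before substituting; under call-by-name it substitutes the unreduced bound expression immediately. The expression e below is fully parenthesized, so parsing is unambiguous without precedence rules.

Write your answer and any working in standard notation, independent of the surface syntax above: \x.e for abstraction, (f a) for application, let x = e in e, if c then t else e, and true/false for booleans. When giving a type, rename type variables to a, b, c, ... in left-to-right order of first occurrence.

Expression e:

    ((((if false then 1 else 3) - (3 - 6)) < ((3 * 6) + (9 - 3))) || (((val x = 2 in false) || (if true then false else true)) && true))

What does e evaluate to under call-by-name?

Answer: true

Trace:
step 0: ((((if false then 1 else 3) - (3 - 6)) < ((3 * 6) + (9 - 3))) || (((let x = 2 in false) || (if true then false else true)) && true))
step 1: [if@0.0.0] (((3 - (3 - 6)) < ((3 * 6) + (9 - 3))) || (((let x = 2 in false) || (if true then false else true)) && true))
step 2: [delta@0.0.1] (((3 - -3) < ((3 * 6) + (9 - 3))) || (((let x = 2 in false) || (if true then false else true)) && true))
step 3: [delta@0.0] ((6 < ((3 * 6) + (9 - 3))) || (((let x = 2 in false) || (if true then false else true)) && true))
step 4: [delta@0.1.0] ((6 < (18 + (9 - 3))) || (((let x = 2 in false) || (if true then false else true)) && true))
step 5: [delta@0.1.1] ((6 < (18 + 6)) || (((let x = 2 in false) || (if true then false else true)) && true))
step 6: [delta@0.1] ((6 < 24) || (((let x = 2 in false) || (if true then false else true)) && true))
step 7: [delta@0] (true || (((let x = 2 in false) || (if true then false else true)) && true))
step 8: [let@1.0.0] (true || ((false || (if true then false else true)) && true))
step 9: [if@1.0.1] (true || ((false || false) && true))
step 10: [delta@1.0] (true || (false && true))
step 11: [delta@1] (true || false)
step 12: [delta@root] true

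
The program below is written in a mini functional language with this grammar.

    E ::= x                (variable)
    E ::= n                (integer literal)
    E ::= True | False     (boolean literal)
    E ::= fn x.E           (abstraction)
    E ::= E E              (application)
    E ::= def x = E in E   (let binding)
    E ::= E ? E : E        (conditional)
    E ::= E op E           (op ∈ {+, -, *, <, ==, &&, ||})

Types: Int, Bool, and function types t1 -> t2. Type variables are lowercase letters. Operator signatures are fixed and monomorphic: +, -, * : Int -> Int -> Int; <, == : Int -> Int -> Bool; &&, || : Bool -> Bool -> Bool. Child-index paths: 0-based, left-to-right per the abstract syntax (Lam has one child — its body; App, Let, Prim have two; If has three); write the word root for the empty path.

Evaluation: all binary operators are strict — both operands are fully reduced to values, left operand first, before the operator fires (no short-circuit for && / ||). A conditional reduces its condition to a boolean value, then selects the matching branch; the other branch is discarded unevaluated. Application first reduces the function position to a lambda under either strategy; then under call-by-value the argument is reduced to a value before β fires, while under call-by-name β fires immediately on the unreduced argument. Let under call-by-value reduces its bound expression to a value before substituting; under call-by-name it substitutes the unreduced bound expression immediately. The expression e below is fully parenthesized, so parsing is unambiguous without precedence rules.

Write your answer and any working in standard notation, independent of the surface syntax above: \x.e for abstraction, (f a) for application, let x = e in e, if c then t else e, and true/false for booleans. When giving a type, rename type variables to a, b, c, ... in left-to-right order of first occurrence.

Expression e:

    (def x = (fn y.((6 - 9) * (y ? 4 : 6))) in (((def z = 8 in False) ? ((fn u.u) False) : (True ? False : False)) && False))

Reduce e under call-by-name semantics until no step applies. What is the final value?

Answer: false

Trace:
step 0: (let x = (\y.((6 - 9) * (if y then 4 else 6))) in ((if (let z = 8 in false) then ((\u.u) false) else (if true then false else false)) && false))
step 1: [let@root] ((if (let z = 8 in false) then ((\u.u) false) else (if true then false else false)) && false)
step 2: [let@0.0] ((if false then ((\u.u) false) else (if true then false else false)) && false)
step 3: [if@0] ((if true then false else false) && false)
step 4: [if@0] (false && false)
step 5: [delta@root] false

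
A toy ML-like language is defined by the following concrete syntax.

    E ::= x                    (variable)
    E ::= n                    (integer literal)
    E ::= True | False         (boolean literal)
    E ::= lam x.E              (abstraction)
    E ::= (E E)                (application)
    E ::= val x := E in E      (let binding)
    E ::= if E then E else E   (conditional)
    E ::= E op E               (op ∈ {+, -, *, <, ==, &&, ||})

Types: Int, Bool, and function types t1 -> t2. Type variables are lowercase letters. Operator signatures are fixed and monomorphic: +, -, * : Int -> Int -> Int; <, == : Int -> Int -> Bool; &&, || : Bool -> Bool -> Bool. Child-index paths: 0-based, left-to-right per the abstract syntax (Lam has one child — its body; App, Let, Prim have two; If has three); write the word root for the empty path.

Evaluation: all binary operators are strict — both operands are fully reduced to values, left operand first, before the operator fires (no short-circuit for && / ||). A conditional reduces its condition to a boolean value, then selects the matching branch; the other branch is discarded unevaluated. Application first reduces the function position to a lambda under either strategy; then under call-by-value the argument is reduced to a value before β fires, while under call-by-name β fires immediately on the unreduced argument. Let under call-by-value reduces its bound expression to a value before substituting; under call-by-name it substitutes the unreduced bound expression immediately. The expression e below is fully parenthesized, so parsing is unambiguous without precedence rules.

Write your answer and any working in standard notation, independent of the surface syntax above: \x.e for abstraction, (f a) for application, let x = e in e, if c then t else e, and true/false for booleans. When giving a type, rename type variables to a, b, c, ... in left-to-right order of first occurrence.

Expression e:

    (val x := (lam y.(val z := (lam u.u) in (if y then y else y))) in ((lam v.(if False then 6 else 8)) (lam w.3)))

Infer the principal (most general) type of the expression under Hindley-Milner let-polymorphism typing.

Working:
u : b
\u._ : b -> b
let z : forall. b -> b
y : a
  unify a ~ Bool
y : Bool
y : Bool
  unify Bool ~ Bool
\y._ : Bool -> Bool
let x : Bool -> Bool
  unify Bool ~ Bool
  unify Int ~ Int
\v._ : c -> Int
\w._ : d -> Int
  unify c -> Int ~ (d -> Int) -> e
  unify c ~ d -> Int
  unify Int ~ e
_ _ : Int

Answer: Int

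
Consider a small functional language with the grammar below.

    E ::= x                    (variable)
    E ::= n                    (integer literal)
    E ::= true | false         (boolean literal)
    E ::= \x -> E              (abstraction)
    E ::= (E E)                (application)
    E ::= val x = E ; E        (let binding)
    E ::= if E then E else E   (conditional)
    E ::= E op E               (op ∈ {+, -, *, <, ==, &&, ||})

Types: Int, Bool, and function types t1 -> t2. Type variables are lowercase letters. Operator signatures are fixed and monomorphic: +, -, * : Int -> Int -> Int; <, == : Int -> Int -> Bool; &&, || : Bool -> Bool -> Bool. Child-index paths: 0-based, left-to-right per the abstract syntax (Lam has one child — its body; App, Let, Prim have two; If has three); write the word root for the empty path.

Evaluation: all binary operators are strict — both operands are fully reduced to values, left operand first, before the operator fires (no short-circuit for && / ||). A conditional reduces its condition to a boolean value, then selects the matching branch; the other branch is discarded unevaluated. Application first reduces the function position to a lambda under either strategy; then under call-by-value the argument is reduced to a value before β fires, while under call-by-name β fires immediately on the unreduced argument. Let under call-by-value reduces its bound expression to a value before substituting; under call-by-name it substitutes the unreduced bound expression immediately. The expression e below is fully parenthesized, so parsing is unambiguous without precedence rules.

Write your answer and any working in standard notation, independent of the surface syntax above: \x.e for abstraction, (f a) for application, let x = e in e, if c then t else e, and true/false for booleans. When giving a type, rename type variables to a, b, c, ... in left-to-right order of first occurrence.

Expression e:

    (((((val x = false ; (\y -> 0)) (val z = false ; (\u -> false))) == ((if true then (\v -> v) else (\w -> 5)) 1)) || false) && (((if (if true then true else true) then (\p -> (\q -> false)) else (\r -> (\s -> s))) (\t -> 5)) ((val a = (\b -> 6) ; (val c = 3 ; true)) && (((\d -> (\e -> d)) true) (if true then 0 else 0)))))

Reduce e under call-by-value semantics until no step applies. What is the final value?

Trace:
step 0: (((((let x = false in (\y.0)) (let z = false in (\u.false))) == ((if true then (\v.v) else (\w.5)) 1)) || false) && (((if (if true then true else true) then (\p.(\q.false)) else (\r.(\s.s))) (\t.5)) ((let a = (\b.6) in (let c = 3 in true)) && (((\d.(\e.d)) true) (if true then 0 else 0)))))
step 1: [let@0.0.0.0] (((((\y.0) (let z = false in (\u.false))) == ((if true then (\v.v) else (\w.5)) 1)) || false) && (((if (if true then true else true) then (\p.(\q.false)) else (\r.(\s.s))) (\t.5)) ((let a = (\b.6) in (let c = 3 in true)) && (((\d.(\e.d)) true) (if true then 0 else 0)))))
step 2: [let@0.0.0.1] (((((\y.0) (\u.false)) == ((if true then (\v.v) else (\w.5)) 1)) || false) && (((if (if true then true else true) then (\p.(\q.false)) else (\r.(\s.s))) (\t.5)) ((let a = (\b.6) in (let c = 3 in true)) && (((\d.(\e.d)) true) (if true then 0 else 0)))))
step 3: [beta@0.0.0] (((0 == ((if true then (\v.v) else (\w.5)) 1)) || false) && (((if (if true then true else true) then (\p.(\q.false)) else (\r.(\s.s))) (\t.5)) ((let a = (\b.6) in (let c = 3 in true)) && (((\d.(\e.d)) true) (if true then 0 else 0)))))
step 4: [if@0.0.1.0] (((0 == ((\v.v) 1)) || false) && (((if (if true then true else true) then (\p.(\q.false)) else (\r.(\s.s))) (\t.5)) ((let a = (\b.6) in (let c = 3 in true)) && (((\d.(\e.d)) true) (if true then 0 else 0)))))
step 5: [beta@0.0.1] (((0 == 1) || false) && (((if (if true then true else true) then (\p.(\q.false)) else (\r.(\s.s))) (\t.5)) ((let a = (\b.6) in (let c = 3 in true)) && (((\d.(\e.d)) true) (if true then 0 else 0)))))
step 6: [delta@0.0] ((false || false) && (((if (if true then true else true) then (\p.(\q.false)) else (\r.(\s.s))) (\t.5)) ((let a = (\b.6) in (let c = 3 in true)) && (((\d.(\e.d)) true) (if true then 0 else 0)))))
step 7: [delta@0] (false && (((if (if true then true else true) then (\p.(\q.false)) else (\r.(\s.s))) (\t.5)) ((let a = (\b.6) in (let c = 3 in true)) && (((\d.(\e.d)) true) (if true then 0 else 0)))))
step 8: [if@1.0.0.0] (false && (((if true then (\p.(\q.false)) else (\r.(\s.s))) (\t.5)) ((let a = (\b.6) in (let c = 3 in true)) && (((\d.(\e.d)) true) (if true then 0 else 0)))))
step 9: [if@1.0.0] (false && (((\p.(\q.false)) (\t.5)) ((let a = (\b.6) in (let c = 3 in true)) && (((\d.(\e.d)) true) (if true then 0 else 0)))))
step 10: [beta@1.0] (false && ((\q.false) ((let a = (\b.6) in (let c = 3 in true)) && (((\d.(\e.d)) true) (if true then 0 else 0)))))
step 11: [let@1.1.0] (false && ((\q.false) ((let c = 3 in true) && (((\d.(\e.d)) true) (if true then 0 else 0)))))
step 12: [let@1.1.0] (false && ((\q.false) (true && (((\d.(\e.d)) true) (if true then 0 else 0)))))
step 13: [beta@1.1.1.0] (false && ((\q.false) (true && ((\e.true) (if true then 0 else 0)))))
step 14: [if@1.1.1.1] (false && ((\q.false) (true && ((\e.true) 0))))
step 15: [beta@1.1.1] (false && ((\q.false) (true && true)))
step 16: [delta@1.1] (false && ((\q.false) true))
step 17: [beta@1] (false && false)
step 18: [delta@root] false

Answer: false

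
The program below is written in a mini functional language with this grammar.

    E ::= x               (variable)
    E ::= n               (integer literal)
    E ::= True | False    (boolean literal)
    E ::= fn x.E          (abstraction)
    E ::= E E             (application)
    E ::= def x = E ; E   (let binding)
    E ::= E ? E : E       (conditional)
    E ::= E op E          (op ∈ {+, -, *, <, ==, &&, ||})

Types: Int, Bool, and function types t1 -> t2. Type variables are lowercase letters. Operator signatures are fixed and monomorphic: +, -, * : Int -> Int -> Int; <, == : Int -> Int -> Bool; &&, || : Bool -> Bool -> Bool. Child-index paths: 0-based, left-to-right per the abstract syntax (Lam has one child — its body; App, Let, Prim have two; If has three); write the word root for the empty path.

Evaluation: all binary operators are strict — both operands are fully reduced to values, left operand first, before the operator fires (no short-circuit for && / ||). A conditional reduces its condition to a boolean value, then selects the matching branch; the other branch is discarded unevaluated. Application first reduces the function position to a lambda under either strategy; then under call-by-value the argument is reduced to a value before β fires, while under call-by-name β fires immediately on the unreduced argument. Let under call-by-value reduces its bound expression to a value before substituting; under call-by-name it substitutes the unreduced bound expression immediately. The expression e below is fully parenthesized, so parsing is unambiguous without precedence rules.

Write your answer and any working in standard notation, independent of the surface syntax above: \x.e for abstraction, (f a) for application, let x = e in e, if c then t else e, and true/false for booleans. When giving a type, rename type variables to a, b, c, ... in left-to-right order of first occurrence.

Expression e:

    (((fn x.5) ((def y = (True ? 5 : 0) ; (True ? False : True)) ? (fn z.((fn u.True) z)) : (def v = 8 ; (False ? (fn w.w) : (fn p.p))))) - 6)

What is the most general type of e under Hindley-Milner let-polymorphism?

Trace:
\x._ : a -> Int
  unify Bool ~ Bool
  unify Int ~ Int
let y : Int
  unify Bool ~ Bool
  unify Bool ~ Bool
  unify Bool ~ Bool
\u._ : c -> Bool
z : b
  unify c -> Bool ~ b -> d
  unify c ~ b
  unify Bool ~ d
_ _ : Bool
\z._ : b -> Bool
let v : Int
  unify Bool ~ Bool
w : e
\w._ : e -> e
p : f
\p._ : f -> f
  unify e -> e ~ f -> f
  unify e ~ f
  unify f ~ f
  unify b -> Bool ~ f -> f
  unify b ~ f
  unify Bool ~ f
  unify a -> Int ~ (Bool -> Bool) -> g
  unify a ~ Bool -> Bool
  unify Int ~ g
_ _ : Int
  unify Int ~ Int
  unify Int ~ Int

Answer: Int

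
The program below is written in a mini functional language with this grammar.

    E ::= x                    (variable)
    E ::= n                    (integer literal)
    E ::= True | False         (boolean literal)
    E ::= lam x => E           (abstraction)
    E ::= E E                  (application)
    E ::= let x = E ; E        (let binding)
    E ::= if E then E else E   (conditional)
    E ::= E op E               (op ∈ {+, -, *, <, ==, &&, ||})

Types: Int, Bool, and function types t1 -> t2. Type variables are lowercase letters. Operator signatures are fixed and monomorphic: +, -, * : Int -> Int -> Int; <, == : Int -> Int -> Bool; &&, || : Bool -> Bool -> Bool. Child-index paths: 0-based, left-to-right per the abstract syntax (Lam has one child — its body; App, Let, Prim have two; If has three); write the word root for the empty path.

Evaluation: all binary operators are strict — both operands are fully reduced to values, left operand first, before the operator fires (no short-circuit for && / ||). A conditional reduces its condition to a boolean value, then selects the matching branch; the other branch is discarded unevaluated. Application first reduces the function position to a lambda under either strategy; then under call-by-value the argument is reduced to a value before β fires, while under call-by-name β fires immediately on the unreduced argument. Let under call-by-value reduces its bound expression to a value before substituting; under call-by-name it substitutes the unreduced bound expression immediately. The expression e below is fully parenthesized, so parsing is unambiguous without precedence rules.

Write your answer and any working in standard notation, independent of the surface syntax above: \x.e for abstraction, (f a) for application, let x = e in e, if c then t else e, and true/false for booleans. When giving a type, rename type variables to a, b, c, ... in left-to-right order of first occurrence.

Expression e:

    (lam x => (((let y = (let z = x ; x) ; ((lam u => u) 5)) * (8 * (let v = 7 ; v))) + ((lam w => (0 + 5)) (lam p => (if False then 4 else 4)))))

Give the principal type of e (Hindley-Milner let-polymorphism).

Working:
x : a
let z : a
x : a
let y : a
u : b
\u._ : b -> b
  unify b -> b ~ Int -> c
  unify b ~ Int
  unify Int ~ c
_ _ : Int
  unify Int ~ Int
  unify Int ~ Int
let v : Int
v : Int
  unify Int ~ Int
  unify Int ~ Int
  unify Int ~ Int
  unify Int ~ Int
  unify Int ~ Int
\w._ : d -> Int
  unify Bool ~ Bool
  unify Int ~ Int
\p._ : e -> Int
  unify d -> Int ~ (e -> Int) -> f
  unify d ~ e -> Int
  unify Int ~ f
_ _ : Int
  unify Int ~ Int
\x._ : a -> Int

Answer: a -> Int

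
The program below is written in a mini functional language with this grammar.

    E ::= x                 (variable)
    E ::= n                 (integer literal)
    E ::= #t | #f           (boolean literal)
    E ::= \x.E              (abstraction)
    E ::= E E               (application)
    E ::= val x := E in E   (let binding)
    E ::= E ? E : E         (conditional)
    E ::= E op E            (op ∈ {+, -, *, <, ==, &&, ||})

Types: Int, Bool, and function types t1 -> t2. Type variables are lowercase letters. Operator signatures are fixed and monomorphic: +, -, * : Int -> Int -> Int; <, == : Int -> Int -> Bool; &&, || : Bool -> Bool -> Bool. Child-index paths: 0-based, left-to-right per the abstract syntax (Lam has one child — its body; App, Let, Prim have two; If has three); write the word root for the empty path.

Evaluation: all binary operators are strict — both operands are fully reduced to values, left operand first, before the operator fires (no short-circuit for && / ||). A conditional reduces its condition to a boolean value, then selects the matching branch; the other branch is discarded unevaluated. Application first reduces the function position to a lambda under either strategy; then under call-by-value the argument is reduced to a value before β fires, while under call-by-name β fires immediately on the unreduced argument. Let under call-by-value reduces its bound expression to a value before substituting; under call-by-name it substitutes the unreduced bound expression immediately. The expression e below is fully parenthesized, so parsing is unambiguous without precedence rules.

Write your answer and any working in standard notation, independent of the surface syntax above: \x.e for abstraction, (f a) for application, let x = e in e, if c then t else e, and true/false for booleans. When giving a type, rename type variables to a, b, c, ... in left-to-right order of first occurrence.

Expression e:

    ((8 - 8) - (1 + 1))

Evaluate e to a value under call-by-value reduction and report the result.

Trace:
step 0: ((8 - 8) - (1 + 1))
step 1: [delta@0] (0 - (1 + 1))
step 2: [delta@1] (0 - 2)
step 3: [delta@root] -2

Answer: -2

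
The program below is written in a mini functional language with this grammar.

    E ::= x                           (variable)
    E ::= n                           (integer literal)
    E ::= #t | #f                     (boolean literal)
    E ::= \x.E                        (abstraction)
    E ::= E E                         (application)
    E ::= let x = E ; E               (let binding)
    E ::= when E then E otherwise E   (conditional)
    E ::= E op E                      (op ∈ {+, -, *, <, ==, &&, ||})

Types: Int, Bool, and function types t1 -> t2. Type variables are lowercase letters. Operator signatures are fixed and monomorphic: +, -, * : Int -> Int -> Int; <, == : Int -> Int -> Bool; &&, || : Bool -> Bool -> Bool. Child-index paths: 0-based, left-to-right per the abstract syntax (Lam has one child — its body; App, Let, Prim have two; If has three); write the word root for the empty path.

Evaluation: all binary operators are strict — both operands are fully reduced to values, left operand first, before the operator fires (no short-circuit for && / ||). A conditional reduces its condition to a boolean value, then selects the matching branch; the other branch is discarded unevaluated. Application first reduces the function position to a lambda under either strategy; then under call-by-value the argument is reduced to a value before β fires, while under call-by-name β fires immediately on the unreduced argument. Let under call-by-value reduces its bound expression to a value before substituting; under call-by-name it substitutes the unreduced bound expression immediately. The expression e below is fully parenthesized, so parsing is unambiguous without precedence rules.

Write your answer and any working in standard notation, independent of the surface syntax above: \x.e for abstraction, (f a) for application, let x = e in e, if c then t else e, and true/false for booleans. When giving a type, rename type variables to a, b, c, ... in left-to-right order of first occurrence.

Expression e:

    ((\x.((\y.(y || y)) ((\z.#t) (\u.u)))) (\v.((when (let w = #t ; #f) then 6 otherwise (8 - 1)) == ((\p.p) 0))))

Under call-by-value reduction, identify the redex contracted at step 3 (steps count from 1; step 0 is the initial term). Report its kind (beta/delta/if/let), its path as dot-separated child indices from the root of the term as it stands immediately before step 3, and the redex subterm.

Answer: beta at root : ((\y.(y || y)) true)

Working:
step 0: ((\x.((\y.(y || y)) ((\z.true) (\u.u)))) (\v.((if (let w = true in false) then 6 else (8 - 1)) == ((\p.p) 0))))
step 1: [beta@root] ((\y.(y || y)) ((\z.true) (\u.u)))
step 2: [beta@1] ((\y.(y || y)) true)
step 3: [beta@root] (true || true)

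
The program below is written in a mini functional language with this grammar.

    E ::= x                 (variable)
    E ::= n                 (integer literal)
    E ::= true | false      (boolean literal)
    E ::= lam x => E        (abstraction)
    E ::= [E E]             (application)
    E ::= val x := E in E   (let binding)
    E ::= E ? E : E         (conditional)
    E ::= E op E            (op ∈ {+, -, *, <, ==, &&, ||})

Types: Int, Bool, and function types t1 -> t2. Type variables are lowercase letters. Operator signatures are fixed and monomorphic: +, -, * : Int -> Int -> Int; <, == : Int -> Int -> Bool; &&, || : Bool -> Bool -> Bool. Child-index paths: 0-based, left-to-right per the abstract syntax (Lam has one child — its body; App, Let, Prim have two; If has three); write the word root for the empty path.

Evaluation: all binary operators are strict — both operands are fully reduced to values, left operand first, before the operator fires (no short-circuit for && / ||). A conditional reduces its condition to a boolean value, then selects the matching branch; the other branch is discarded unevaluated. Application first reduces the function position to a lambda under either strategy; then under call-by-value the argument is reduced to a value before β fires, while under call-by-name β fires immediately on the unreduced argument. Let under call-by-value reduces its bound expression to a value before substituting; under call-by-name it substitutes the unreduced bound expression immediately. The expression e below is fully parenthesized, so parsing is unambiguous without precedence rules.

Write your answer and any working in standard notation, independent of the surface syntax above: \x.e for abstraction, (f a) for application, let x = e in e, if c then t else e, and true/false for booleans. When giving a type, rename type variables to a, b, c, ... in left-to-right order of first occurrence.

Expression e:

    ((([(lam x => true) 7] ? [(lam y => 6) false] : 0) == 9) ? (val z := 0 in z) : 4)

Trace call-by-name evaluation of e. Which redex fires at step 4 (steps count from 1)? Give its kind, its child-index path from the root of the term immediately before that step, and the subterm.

Answer: delta at 0 : (6 == 9)

Derivation:
step 0: (if ((if ((\x.true) 7) then ((\y.6) false) else 0) == 9) then (let z = 0 in z) else 4)
step 1: [beta@0.0.0] (if ((if true then ((\y.6) false) else 0) == 9) then (let z = 0 in z) else 4)
step 2: [if@0.0] (if (((\y.6) false) == 9) then (let z = 0 in z) else 4)
step 3: [beta@0.0] (if (6 == 9) then (let z = 0 in z) else 4)
step 4: [delta@0] (if false then (let z = 0 in z) else 4)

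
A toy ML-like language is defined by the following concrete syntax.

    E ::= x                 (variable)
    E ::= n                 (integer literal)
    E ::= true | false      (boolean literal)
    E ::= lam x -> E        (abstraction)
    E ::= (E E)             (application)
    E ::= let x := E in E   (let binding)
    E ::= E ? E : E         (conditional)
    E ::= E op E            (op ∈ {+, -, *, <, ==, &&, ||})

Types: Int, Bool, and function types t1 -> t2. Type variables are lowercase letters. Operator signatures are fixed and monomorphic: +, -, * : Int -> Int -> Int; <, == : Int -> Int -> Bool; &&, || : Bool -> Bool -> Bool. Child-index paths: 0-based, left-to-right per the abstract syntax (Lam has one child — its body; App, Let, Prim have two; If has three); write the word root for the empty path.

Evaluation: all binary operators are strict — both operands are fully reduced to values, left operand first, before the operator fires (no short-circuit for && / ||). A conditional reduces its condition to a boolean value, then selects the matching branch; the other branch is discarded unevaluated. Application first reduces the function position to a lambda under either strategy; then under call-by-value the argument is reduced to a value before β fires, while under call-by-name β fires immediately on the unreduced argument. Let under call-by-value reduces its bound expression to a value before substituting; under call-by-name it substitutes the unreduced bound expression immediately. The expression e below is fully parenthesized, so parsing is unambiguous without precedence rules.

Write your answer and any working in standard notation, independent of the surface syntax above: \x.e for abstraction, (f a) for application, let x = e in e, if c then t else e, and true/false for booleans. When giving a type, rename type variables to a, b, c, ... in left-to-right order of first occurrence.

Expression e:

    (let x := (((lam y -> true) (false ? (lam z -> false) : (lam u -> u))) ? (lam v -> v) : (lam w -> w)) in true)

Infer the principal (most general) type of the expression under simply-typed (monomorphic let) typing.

Answer: Bool

Derivation:
\y._ : a -> Bool
  unify Bool ~ Bool
\z._ : b -> Bool
u : c
\u._ : c -> c
  unify b -> Bool ~ c -> c
  unify b ~ c
  unify Bool ~ c
  unify a -> Bool ~ (Bool -> Bool) -> d
  unify a ~ Bool -> Bool
  unify Bool ~ d
_ _ : Bool
  unify Bool ~ Bool
v : e
\v._ : e -> e
w : f
\w._ : f -> f
  unify e -> e ~ f -> f
  unify e ~ f
  unify f ~ f
let x : f -> f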